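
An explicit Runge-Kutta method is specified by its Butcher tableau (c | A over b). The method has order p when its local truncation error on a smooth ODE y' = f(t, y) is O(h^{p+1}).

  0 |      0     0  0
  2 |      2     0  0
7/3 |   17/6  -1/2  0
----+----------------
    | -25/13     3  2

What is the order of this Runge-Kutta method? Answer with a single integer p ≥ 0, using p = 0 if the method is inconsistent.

b = (-25/13, 3, 2)
c = (0, 2, 7/3)
Ac = (0, 0, -1)
Σ b_i: (-25/13)·1 + 3·1 + 2·1 = 40/13 ≠ 1 ⇒ order 0.

0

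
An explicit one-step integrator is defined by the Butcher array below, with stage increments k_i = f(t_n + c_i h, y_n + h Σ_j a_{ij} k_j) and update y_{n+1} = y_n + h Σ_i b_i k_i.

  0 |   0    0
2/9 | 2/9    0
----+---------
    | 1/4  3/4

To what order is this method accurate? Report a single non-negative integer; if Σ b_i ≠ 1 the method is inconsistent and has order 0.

1

b = (1/4, 3/4)
c = (0, 2/9)
Σ b_i: 1/4·1 + 3/4·1 = 1 ✓
b·c: 3/4·2/9 = 1/6 ≠ 1/2 ⇒ order 1.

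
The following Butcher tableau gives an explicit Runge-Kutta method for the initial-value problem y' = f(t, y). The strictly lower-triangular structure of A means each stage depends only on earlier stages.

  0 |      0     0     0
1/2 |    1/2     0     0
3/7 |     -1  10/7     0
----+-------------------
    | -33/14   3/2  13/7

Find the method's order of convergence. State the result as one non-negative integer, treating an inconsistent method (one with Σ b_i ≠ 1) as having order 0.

b = (-33/14, 3/2, 13/7)
c = (0, 1/2, 3/7)
Ac = (0, 0, 5/7)
Σ b_i: (-33/14)·1 + 3/2·1 + 13/7·1 = 1 ✓
b·c: 3/2·1/2 + 13/7·3/7 = 303/196 ≠ 1/2 ⇒ order 1.

1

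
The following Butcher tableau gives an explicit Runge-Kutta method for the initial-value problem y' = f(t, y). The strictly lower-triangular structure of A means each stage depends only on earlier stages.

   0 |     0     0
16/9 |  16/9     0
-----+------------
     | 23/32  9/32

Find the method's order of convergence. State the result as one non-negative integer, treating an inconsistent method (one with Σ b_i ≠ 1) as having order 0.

b = (23/32, 9/32)
c = (0, 16/9)
Σ b_i: 23/32·1 + 9/32·1 = 1 ✓
b·c: 9/32·16/9 = 1/2 ✓; 2 stages ⇒ order 2.

2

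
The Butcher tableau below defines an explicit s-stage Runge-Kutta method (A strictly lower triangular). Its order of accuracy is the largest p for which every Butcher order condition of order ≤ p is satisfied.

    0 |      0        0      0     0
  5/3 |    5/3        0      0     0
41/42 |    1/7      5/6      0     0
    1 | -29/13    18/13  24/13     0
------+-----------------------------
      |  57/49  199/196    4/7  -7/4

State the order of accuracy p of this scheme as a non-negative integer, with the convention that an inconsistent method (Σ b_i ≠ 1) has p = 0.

2

b = (57/49, 199/196, 4/7, -7/4)
c = (0, 5/3, 41/42, 1)
Ac = (0, 0, 25/18, 374/91)
Σ b_i: 57/49·1 + 199/196·1 + 4/7·1 + (-7/4)·1 = 1 ✓
b·c: 199/196·5/3 + 4/7·41/42 + (-7/4)·1 = 1/2 ✓
b·c²: 199/196·25/9 + 4/7·1681/1764 + (-7/4)·1 = 4985/3087 ≠ 1/3 ⇒ order 2.
b·Ac: 4/7·25/18 + (-7/4)·374/91 = -10481/1638 ≠ 1/6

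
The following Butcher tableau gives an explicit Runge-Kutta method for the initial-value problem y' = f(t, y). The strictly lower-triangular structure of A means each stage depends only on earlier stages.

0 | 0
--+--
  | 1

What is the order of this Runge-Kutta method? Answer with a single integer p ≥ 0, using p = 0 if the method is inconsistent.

b = (1)
c = (0)
Σ b_i: 1·1 = 1 ✓; 1 stage ⇒ order 1.

1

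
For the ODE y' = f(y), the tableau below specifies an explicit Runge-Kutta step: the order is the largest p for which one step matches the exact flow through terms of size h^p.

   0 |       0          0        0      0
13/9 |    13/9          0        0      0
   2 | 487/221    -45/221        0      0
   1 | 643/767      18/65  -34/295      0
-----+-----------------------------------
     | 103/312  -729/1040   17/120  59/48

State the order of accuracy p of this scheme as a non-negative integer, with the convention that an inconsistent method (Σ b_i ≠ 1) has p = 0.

4

b = (103/312, -729/1040, 17/120, 59/48)
c = (0, 13/9, 2, 1)
Ac = (0, 0, -5/17, 10/59)
Σ b_i: 103/312·1 + (-729/1040)·1 + 17/120·1 + 59/48·1 = 1 ✓
b·c: (-729/1040)·13/9 + 17/120·2 + 59/48·1 = 1/2 ✓
b·c²: (-729/1040)·169/81 + 17/120·4 + 59/48·1 = 1/3 ✓
b·Ac: 17/120·(-5/17) + 59/48·10/59 = 1/6 ✓
b·c³: (-729/1040)·2197/729 + 17/120·8 + 59/48·1 = 1/4 ✓
b·(c∘Ac): 17/120·(-10/17) + 59/48·10/59 = 1/8 ✓
b·Ac²: 17/120·(-65/153) + 59/48·62/531 = 1/12 ✓
b·A²c: 59/48·2/59 = 1/24 ✓; 4 stages ⇒ order 4.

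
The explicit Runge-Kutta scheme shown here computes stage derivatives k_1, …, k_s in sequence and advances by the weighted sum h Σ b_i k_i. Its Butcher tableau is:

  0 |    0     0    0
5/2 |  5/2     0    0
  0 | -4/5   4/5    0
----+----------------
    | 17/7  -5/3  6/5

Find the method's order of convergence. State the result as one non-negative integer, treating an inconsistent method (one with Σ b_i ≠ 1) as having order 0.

0

b = (17/7, -5/3, 6/5)
c = (0, 5/2, 0)
Ac = (0, 0, 2)
Σ b_i: 17/7·1 + (-5/3)·1 + 6/5·1 = 206/105 ≠ 1 ⇒ order 0.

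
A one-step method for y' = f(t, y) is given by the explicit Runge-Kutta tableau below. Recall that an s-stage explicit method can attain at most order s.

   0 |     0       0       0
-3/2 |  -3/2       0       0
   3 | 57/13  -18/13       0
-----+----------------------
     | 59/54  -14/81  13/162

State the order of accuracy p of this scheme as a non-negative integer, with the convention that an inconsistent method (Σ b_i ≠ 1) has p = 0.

3

b = (59/54, -14/81, 13/162)
c = (0, -3/2, 3)
Ac = (0, 0, 27/13)
Σ b_i: 59/54·1 + (-14/81)·1 + 13/162·1 = 1 ✓
b·c: (-14/81)·(-3/2) + 13/162·3 = 1/2 ✓
b·c²: (-14/81)·9/4 + 13/162·9 = 1/3 ✓
b·Ac: 13/162·27/13 = 1/6 ✓; 3 stages ⇒ order 3.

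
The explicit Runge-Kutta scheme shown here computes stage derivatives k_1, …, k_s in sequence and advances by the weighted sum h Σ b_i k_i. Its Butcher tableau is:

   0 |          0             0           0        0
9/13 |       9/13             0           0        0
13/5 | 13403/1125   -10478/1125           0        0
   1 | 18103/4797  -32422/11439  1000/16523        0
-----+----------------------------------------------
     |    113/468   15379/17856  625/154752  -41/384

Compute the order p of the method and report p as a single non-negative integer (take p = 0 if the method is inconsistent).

b = (113/468, 15379/17856, 625/154752, -41/384)
c = (0, 9/13, 13/5, 1)
Ac = (0, 0, -806/125, -74/41)
Σ b_i: 113/468·1 + 15379/17856·1 + 625/154752·1 + (-41/384)·1 = 1 ✓
b·c: 15379/17856·9/13 + 625/154752·13/5 + (-41/384)·1 = 1/2 ✓
b·c²: 15379/17856·81/169 + 625/154752·169/25 + (-41/384)·1 = 1/3 ✓
b·Ac: 625/154752·(-806/125) + (-41/384)·(-74/41) = 1/6 ✓
b·c³: 15379/17856·729/2197 + 625/154752·2197/125 + (-41/384)·1 = 1/4 ✓
b·(c∘Ac): 625/154752·(-10478/625) + (-41/384)·(-74/41) = 1/8 ✓
b·Ac²: 625/154752·(-558/125) + (-41/384)·(-506/533) = 1/12 ✓
b·A²c: (-41/384)·(-16/41) = 1/24 ✓; 4 stages ⇒ order 4.

4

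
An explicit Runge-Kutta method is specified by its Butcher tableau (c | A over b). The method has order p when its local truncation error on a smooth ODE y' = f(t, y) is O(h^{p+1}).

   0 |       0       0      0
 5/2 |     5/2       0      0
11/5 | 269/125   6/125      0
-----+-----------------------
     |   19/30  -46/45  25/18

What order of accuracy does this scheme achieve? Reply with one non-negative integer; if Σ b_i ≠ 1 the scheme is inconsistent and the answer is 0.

b = (19/30, -46/45, 25/18)
c = (0, 5/2, 11/5)
Ac = (0, 0, 3/25)
Σ b_i: 19/30·1 + (-46/45)·1 + 25/18·1 = 1 ✓
b·c: (-46/45)·5/2 + 25/18·11/5 = 1/2 ✓
b·c²: (-46/45)·25/4 + 25/18·121/25 = 1/3 ✓
b·Ac: 25/18·3/25 = 1/6 ✓; 3 stages ⇒ order 3.

3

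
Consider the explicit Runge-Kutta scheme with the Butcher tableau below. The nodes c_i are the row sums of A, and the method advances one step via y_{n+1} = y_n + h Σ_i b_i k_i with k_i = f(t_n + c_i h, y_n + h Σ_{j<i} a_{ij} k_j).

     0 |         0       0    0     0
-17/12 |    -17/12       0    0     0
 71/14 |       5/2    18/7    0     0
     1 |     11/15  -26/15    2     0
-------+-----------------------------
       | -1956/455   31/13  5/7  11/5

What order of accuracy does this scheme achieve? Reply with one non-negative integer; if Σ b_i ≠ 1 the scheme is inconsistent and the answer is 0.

1

b = (-1956/455, 31/13, 5/7, 11/5)
c = (0, -17/12, 71/14, 1)
Ac = (0, 0, -51/14, 7937/630)
Σ b_i: (-1956/455)·1 + 31/13·1 + 5/7·1 + 11/5·1 = 1 ✓
b·c: 31/13·(-17/12) + 5/7·71/14 + 11/5·1 = 93419/38220 ≠ 1/2 ⇒ order 1.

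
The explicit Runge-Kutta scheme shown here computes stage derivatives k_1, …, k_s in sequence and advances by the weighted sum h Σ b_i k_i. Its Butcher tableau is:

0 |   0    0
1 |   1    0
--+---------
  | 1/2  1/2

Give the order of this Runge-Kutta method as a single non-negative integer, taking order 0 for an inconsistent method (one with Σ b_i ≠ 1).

2

b = (1/2, 1/2)
c = (0, 1)
Σ b_i: 1/2·1 + 1/2·1 = 1 ✓
b·c: 1/2·1 = 1/2 ✓; 2 stages ⇒ order 2.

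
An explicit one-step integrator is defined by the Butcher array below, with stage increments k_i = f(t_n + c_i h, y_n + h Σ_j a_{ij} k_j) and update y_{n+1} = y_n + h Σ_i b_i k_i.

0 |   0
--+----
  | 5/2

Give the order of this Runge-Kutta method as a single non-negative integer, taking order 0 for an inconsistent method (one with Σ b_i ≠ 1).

0

b = (5/2)
c = (0)
Σ b_i: 5/2·1 = 5/2 ≠ 1 ⇒ order 0.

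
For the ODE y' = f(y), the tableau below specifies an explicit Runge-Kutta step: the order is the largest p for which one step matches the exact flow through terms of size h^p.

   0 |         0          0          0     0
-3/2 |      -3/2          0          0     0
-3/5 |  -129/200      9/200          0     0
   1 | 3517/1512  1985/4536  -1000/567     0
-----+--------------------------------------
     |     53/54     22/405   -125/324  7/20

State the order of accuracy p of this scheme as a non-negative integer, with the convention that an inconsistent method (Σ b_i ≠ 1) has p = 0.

4

b = (53/54, 22/405, -125/324, 7/20)
c = (0, -3/2, -3/5, 1)
Ac = (0, 0, -27/400, 45/112)
Σ b_i: 53/54·1 + 22/405·1 + (-125/324)·1 + 7/20·1 = 1 ✓
b·c: 22/405·(-3/2) + (-125/324)·(-3/5) + 7/20·1 = 1/2 ✓
b·c²: 22/405·9/4 + (-125/324)·9/25 + 7/20·1 = 1/3 ✓
b·Ac: (-125/324)·(-27/400) + 7/20·45/112 = 1/6 ✓
b·c³: 22/405·(-27/8) + (-125/324)·(-27/125) + 7/20·1 = 1/4 ✓
b·(c∘Ac): (-125/324)·81/2000 + 7/20·45/112 = 1/8 ✓
b·Ac²: (-125/324)·81/800 + 7/20·235/672 = 1/12 ✓
b·A²c: 7/20·5/42 = 1/24 ✓; 4 stages ⇒ order 4.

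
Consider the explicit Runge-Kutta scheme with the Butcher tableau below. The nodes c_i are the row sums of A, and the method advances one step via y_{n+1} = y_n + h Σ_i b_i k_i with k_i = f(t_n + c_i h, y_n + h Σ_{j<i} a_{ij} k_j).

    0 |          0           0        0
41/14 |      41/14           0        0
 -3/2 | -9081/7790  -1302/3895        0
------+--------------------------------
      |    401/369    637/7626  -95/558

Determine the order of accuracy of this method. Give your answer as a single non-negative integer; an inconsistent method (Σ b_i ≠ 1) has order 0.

b = (401/369, 637/7626, -95/558)
c = (0, 41/14, -3/2)
Ac = (0, 0, -93/95)
Σ b_i: 401/369·1 + 637/7626·1 + (-95/558)·1 = 1 ✓
b·c: 637/7626·41/14 + (-95/558)·(-3/2) = 1/2 ✓
b·c²: 637/7626·1681/196 + (-95/558)·9/4 = 1/3 ✓
b·Ac: (-95/558)·(-93/95) = 1/6 ✓; 3 stages ⇒ order 3.

3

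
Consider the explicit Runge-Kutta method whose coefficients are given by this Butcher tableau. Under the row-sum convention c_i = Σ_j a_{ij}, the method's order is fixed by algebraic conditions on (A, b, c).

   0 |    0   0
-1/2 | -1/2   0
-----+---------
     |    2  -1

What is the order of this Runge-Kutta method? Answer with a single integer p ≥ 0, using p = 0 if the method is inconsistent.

b = (2, -1)
c = (0, -1/2)
Σ b_i: 2·1 + (-1)·1 = 1 ✓
b·c: (-1)·(-1/2) = 1/2 ✓; 2 stages ⇒ order 2.

2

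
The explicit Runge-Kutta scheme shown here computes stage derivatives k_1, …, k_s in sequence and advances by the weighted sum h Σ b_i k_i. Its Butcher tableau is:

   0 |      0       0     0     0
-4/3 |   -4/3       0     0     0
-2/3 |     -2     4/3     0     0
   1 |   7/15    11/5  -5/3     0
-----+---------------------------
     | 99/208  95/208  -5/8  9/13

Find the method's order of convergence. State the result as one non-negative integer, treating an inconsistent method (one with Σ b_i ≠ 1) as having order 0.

2

b = (99/208, 95/208, -5/8, 9/13)
c = (0, -4/3, -2/3, 1)
Ac = (0, 0, -16/9, -82/45)
Σ b_i: 99/208·1 + 95/208·1 + (-5/8)·1 + 9/13·1 = 1 ✓
b·c: 95/208·(-4/3) + (-5/8)·(-2/3) + 9/13·1 = 1/2 ✓
b·c²: 95/208·16/9 + (-5/8)·4/9 + 9/13·1 = 287/234 ≠ 1/3 ⇒ order 2.
b·Ac: (-5/8)·(-16/9) + 9/13·(-82/45) = -88/585 ≠ 1/6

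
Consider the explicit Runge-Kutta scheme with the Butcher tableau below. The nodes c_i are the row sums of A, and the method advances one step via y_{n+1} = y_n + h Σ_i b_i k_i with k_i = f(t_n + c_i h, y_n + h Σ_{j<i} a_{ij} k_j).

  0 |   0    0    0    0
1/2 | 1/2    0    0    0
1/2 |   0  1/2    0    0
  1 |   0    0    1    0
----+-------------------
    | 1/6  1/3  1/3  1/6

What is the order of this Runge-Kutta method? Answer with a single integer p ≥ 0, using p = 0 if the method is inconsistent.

b = (1/6, 1/3, 1/3, 1/6)
c = (0, 1/2, 1/2, 1)
Ac = (0, 0, 1/4, 1/2)
Σ b_i: 1/6·1 + 1/3·1 + 1/3·1 + 1/6·1 = 1 ✓
b·c: 1/3·1/2 + 1/3·1/2 + 1/6·1 = 1/2 ✓
b·c²: 1/3·1/4 + 1/3·1/4 + 1/6·1 = 1/3 ✓
b·Ac: 1/3·1/4 + 1/6·1/2 = 1/6 ✓
b·c³: 1/3·1/8 + 1/3·1/8 + 1/6·1 = 1/4 ✓
b·(c∘Ac): 1/3·1/8 + 1/6·1/2 = 1/8 ✓
b·Ac²: 1/3·1/8 + 1/6·1/4 = 1/12 ✓
b·A²c: 1/6·1/4 = 1/24 ✓; 4 stages ⇒ order 4.

4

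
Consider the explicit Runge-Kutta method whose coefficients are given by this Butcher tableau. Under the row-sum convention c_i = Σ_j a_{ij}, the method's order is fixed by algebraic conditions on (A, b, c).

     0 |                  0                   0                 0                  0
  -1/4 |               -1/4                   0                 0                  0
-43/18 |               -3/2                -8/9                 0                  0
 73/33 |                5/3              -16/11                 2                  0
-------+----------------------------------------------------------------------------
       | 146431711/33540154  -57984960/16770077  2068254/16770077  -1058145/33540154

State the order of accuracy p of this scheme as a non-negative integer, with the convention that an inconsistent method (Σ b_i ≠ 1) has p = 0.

3

b = (146431711/33540154, -57984960/16770077, 2068254/16770077, -1058145/33540154)
c = (0, -1/4, -43/18, 73/33)
Ac = (0, 0, 2/9, -437/99)
Σ b_i: 146431711/33540154·1 + (-57984960/16770077)·1 + 2068254/16770077·1 + (-1058145/33540154)·1 = 1 ✓
b·c: (-57984960/16770077)·(-1/4) + 2068254/16770077·(-43/18) + (-1058145/33540154)·73/33 = 1/2 ✓
b·c²: (-57984960/16770077)·1/16 + 2068254/16770077·1849/324 + (-1058145/33540154)·5329/1089 = 1/3 ✓
b·Ac: 2068254/16770077·2/9 + (-1058145/33540154)·(-437/99) = 1/6 ✓
b·c³: (-57984960/16770077)·(-1/64) + 2068254/16770077·(-79507/5832) + (-1058145/33540154)·389017/35937 = -1188628339/603722772 ≠ 1/4 ⇒ order 3.
b·(c∘Ac): 2068254/16770077·(-43/81) + (-1058145/33540154)·(-31901/3267) = 73228099/301861386 ≠ 1/8
b·Ac²: 2068254/16770077·(-1/18) + (-1058145/33540154)·20177/1782 = -659385029/1811168316 ≠ 1/12
b·A²c: (-1058145/33540154)·4/9 = -705430/50310231 ≠ 1/24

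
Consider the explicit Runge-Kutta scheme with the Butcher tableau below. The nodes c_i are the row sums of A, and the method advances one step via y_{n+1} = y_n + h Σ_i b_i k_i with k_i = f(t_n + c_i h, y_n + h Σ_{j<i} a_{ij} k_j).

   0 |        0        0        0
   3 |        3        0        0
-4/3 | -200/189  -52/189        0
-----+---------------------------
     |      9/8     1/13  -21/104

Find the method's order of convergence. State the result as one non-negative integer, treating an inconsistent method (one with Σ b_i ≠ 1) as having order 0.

3

b = (9/8, 1/13, -21/104)
c = (0, 3, -4/3)
Ac = (0, 0, -52/63)
Σ b_i: 9/8·1 + 1/13·1 + (-21/104)·1 = 1 ✓
b·c: 1/13·3 + (-21/104)·(-4/3) = 1/2 ✓
b·c²: 1/13·9 + (-21/104)·16/9 = 1/3 ✓
b·Ac: (-21/104)·(-52/63) = 1/6 ✓; 3 stages ⇒ order 3.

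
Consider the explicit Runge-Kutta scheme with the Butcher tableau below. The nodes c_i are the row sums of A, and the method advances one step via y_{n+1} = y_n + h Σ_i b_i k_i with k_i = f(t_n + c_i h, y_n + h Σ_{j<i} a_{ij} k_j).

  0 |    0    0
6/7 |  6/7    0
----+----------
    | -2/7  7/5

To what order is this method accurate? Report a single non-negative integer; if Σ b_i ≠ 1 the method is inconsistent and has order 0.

b = (-2/7, 7/5)
c = (0, 6/7)
Σ b_i: (-2/7)·1 + 7/5·1 = 39/35 ≠ 1 ⇒ order 0.

0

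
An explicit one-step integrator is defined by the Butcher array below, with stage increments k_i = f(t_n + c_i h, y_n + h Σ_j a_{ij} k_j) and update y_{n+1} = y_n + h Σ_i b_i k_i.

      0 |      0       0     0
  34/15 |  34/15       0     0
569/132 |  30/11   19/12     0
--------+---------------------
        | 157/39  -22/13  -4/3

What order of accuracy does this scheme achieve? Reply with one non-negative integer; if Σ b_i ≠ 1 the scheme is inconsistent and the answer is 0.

b = (157/39, -22/13, -4/3)
c = (0, 34/15, 569/132)
Ac = (0, 0, 323/90)
Σ b_i: 157/39·1 + (-22/13)·1 + (-4/3)·1 = 1 ✓
b·c: (-22/13)·34/15 + (-4/3)·569/132 = -61669/6435 ≠ 1/2 ⇒ order 1.

1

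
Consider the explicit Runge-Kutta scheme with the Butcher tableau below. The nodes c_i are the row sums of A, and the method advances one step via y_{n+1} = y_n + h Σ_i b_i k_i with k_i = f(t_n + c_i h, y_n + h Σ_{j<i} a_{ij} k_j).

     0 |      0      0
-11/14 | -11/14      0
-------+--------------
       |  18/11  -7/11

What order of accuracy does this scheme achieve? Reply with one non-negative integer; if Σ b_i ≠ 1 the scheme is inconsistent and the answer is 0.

2

b = (18/11, -7/11)
c = (0, -11/14)
Σ b_i: 18/11·1 + (-7/11)·1 = 1 ✓
b·c: (-7/11)·(-11/14) = 1/2 ✓; 2 stages ⇒ order 2.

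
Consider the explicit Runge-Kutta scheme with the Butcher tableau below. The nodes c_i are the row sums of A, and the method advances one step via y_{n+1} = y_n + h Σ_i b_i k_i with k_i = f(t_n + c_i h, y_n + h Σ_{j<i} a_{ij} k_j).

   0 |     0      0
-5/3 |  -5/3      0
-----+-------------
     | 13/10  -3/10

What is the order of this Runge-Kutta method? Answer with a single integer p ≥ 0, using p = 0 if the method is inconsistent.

b = (13/10, -3/10)
c = (0, -5/3)
Σ b_i: 13/10·1 + (-3/10)·1 = 1 ✓
b·c: (-3/10)·(-5/3) = 1/2 ✓; 2 stages ⇒ order 2.

2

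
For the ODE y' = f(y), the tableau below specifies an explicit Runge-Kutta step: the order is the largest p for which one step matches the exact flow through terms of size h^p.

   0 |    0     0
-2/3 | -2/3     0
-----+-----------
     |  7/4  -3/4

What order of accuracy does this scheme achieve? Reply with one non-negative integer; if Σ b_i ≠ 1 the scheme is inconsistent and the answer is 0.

2

b = (7/4, -3/4)
c = (0, -2/3)
Σ b_i: 7/4·1 + (-3/4)·1 = 1 ✓
b·c: (-3/4)·(-2/3) = 1/2 ✓; 2 stages ⇒ order 2.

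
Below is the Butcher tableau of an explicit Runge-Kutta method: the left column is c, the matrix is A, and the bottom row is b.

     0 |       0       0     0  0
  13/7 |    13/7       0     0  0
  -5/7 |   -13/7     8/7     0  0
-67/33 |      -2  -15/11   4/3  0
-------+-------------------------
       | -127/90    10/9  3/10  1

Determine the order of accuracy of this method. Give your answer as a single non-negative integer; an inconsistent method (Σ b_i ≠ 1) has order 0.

b = (-127/90, 10/9, 3/10, 1)
c = (0, 13/7, -5/7, -67/33)
Ac = (0, 0, 104/49, -115/33)
Σ b_i: (-127/90)·1 + 10/9·1 + 3/10·1 + 1·1 = 1 ✓
b·c: 10/9·13/7 + 3/10·(-5/7) + 1·(-67/33) = -251/1386 ≠ 1/2 ⇒ order 1.

1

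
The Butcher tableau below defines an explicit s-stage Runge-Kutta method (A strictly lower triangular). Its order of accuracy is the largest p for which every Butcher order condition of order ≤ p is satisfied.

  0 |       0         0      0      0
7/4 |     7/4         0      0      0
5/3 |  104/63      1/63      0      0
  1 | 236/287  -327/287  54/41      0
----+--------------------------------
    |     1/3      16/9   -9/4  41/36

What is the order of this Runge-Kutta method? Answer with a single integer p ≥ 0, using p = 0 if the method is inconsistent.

b = (1/3, 16/9, -9/4, 41/36)
c = (0, 7/4, 5/3, 1)
Ac = (0, 0, 1/36, 33/164)
Σ b_i: 1/3·1 + 16/9·1 + (-9/4)·1 + 41/36·1 = 1 ✓
b·c: 16/9·7/4 + (-9/4)·5/3 + 41/36·1 = 1/2 ✓
b·c²: 16/9·49/16 + (-9/4)·25/9 + 41/36·1 = 1/3 ✓
b·Ac: (-9/4)·1/36 + 41/36·33/164 = 1/6 ✓
b·c³: 16/9·343/64 + (-9/4)·125/27 + 41/36·1 = 1/4 ✓
b·(c∘Ac): (-9/4)·5/108 + 41/36·33/164 = 1/8 ✓
b·Ac²: (-9/4)·7/144 + 41/36·111/656 = 1/12 ✓
b·A²c: 41/36·3/82 = 1/24 ✓; 4 stages ⇒ order 4.

4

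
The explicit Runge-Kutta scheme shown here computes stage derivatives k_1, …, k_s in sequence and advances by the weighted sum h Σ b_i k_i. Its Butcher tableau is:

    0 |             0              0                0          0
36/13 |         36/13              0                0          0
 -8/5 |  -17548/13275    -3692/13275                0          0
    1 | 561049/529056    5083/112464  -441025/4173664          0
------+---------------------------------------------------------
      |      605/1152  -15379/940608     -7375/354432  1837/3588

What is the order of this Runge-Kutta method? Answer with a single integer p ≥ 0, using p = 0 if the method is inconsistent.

b = (605/1152, -15379/940608, -7375/354432, 1837/3588)
c = (0, 36/13, -8/5, 1)
Ac = (0, 0, -1136/1475, 1081/3674)
Σ b_i: 605/1152·1 + (-15379/940608)·1 + (-7375/354432)·1 + 1837/3588·1 = 1 ✓
b·c: (-15379/940608)·36/13 + (-7375/354432)·(-8/5) + 1837/3588·1 = 1/2 ✓
b·c²: (-15379/940608)·1296/169 + (-7375/354432)·64/25 + 1837/3588·1 = 1/3 ✓
b·Ac: (-7375/354432)·(-1136/1475) + 1837/3588·1081/3674 = 1/6 ✓
b·c³: (-15379/940608)·46656/2197 + (-7375/354432)·(-512/125) + 1837/3588·1 = 1/4 ✓
b·(c∘Ac): (-7375/354432)·9088/7375 + 1837/3588·1081/3674 = 1/8 ✓
b·Ac²: (-7375/354432)·(-40896/19175) + 1837/3588·1817/23881 = 1/12 ✓
b·A²c: 1837/3588·299/3674 = 1/24 ✓; 4 stages ⇒ order 4.

4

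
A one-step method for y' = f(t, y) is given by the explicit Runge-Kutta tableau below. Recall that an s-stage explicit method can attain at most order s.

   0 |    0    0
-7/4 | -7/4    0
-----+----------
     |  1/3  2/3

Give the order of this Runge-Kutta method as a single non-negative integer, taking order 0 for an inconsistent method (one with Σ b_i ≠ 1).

1

b = (1/3, 2/3)
c = (0, -7/4)
Σ b_i: 1/3·1 + 2/3·1 = 1 ✓
b·c: 2/3·(-7/4) = -7/6 ≠ 1/2 ⇒ order 1.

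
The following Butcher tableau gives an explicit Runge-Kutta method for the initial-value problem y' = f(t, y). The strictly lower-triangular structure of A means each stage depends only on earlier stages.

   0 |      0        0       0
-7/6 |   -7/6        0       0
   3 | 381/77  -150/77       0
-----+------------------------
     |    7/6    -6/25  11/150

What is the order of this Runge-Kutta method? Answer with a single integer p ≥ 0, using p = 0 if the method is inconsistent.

3

b = (7/6, -6/25, 11/150)
c = (0, -7/6, 3)
Ac = (0, 0, 25/11)
Σ b_i: 7/6·1 + (-6/25)·1 + 11/150·1 = 1 ✓
b·c: (-6/25)·(-7/6) + 11/150·3 = 1/2 ✓
b·c²: (-6/25)·49/36 + 11/150·9 = 1/3 ✓
b·Ac: 11/150·25/11 = 1/6 ✓; 3 stages ⇒ order 3.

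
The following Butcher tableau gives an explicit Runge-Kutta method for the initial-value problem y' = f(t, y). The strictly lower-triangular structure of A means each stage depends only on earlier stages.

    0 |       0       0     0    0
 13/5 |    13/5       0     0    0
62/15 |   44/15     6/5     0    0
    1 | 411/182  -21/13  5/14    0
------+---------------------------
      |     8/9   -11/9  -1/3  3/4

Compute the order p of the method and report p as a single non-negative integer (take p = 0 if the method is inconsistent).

0

b = (8/9, -11/9, -1/3, 3/4)
c = (0, 13/5, 62/15, 1)
Ac = (0, 0, 78/25, -286/105)
Σ b_i: 8/9·1 + (-11/9)·1 + (-1/3)·1 + 3/4·1 = 1/12 ≠ 1 ⇒ order 0.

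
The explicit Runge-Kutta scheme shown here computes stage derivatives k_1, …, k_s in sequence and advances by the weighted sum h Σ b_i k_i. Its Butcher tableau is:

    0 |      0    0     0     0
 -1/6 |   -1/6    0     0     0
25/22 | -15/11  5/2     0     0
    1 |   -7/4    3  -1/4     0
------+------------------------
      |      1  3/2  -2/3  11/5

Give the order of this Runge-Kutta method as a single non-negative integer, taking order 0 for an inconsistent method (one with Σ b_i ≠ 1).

b = (1, 3/2, -2/3, 11/5)
c = (0, -1/6, 25/22, 1)
Ac = (0, 0, -5/12, -69/88)
Σ b_i: 1·1 + 3/2·1 + (-2/3)·1 + 11/5·1 = 121/30 ≠ 1 ⇒ order 0.

0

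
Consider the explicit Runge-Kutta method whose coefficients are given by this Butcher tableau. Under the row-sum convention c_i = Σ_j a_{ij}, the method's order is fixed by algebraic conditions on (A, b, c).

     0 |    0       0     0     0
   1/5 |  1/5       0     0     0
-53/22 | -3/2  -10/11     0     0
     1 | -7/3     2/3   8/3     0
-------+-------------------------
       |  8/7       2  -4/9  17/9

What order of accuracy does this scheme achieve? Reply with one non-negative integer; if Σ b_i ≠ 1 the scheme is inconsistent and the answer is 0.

0

b = (8/7, 2, -4/9, 17/9)
c = (0, 1/5, -53/22, 1)
Ac = (0, 0, -2/11, -346/55)
Σ b_i: 8/7·1 + 2·1 + (-4/9)·1 + 17/9·1 = 289/63 ≠ 1 ⇒ order 0.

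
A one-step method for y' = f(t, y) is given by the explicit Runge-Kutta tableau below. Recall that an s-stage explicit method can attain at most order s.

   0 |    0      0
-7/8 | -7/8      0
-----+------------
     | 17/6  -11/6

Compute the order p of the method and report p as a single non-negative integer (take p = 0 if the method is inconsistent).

b = (17/6, -11/6)
c = (0, -7/8)
Σ b_i: 17/6·1 + (-11/6)·1 = 1 ✓
b·c: (-11/6)·(-7/8) = 77/48 ≠ 1/2 ⇒ order 1.

1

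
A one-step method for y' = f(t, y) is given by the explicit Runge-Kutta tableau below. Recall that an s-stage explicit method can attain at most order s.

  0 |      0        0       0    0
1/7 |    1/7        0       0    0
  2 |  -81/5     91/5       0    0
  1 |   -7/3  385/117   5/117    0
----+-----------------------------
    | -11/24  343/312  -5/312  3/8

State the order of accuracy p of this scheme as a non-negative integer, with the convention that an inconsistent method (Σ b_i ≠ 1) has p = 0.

4

b = (-11/24, 343/312, -5/312, 3/8)
c = (0, 1/7, 2, 1)
Ac = (0, 0, 13/5, 5/9)
Σ b_i: (-11/24)·1 + 343/312·1 + (-5/312)·1 + 3/8·1 = 1 ✓
b·c: 343/312·1/7 + (-5/312)·2 + 3/8·1 = 1/2 ✓
b·c²: 343/312·1/49 + (-5/312)·4 + 3/8·1 = 1/3 ✓
b·Ac: (-5/312)·13/5 + 3/8·5/9 = 1/6 ✓
b·c³: 343/312·1/343 + (-5/312)·8 + 3/8·1 = 1/4 ✓
b·(c∘Ac): (-5/312)·26/5 + 3/8·5/9 = 1/8 ✓
b·Ac²: (-5/312)·13/35 + 3/8·5/21 = 1/12 ✓
b·A²c: 3/8·1/9 = 1/24 ✓; 4 stages ⇒ order 4.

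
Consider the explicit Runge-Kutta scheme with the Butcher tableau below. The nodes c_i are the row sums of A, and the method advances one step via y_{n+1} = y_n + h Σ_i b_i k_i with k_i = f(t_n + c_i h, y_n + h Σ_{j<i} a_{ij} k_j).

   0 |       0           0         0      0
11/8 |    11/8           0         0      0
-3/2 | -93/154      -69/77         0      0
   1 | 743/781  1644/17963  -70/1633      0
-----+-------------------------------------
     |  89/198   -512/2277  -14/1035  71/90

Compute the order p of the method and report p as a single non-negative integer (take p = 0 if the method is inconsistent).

b = (89/198, -512/2277, -14/1035, 71/90)
c = (0, 11/8, -3/2, 1)
Ac = (0, 0, -69/56, 27/142)
Σ b_i: 89/198·1 + (-512/2277)·1 + (-14/1035)·1 + 71/90·1 = 1 ✓
b·c: (-512/2277)·11/8 + (-14/1035)·(-3/2) + 71/90·1 = 1/2 ✓
b·c²: (-512/2277)·121/64 + (-14/1035)·9/4 + 71/90·1 = 1/3 ✓
b·Ac: (-14/1035)·(-69/56) + 71/90·27/142 = 1/6 ✓
b·c³: (-512/2277)·1331/512 + (-14/1035)·(-27/8) + 71/90·1 = 1/4 ✓
b·(c∘Ac): (-14/1035)·207/112 + 71/90·27/142 = 1/8 ✓
b·Ac²: (-14/1035)·(-759/448) + 71/90·87/1136 = 1/12 ✓
b·A²c: 71/90·15/284 = 1/24 ✓; 4 stages ⇒ order 4.

4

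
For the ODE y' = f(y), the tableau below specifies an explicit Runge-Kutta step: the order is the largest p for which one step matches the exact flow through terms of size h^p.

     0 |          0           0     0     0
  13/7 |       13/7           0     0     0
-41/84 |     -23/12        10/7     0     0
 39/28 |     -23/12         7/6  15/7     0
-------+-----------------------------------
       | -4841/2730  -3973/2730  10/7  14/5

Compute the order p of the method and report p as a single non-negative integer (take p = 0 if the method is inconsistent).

b = (-4841/2730, -3973/2730, 10/7, 14/5)
c = (0, 13/7, -41/84, 39/28)
Ac = (0, 0, 130/49, 659/588)
Σ b_i: (-4841/2730)·1 + (-3973/2730)·1 + 10/7·1 + 14/5·1 = 1 ✓
b·c: (-3973/2730)·13/7 + 10/7·(-41/84) + 14/5·39/28 = 1/2 ✓
b·c²: (-3973/2730)·169/49 + 10/7·1681/7056 + 14/5·1521/784 = 46499/61740 ≠ 1/3 ⇒ order 2.
b·Ac: 10/7·130/49 + 14/5·659/588 = 71291/10290 ≠ 1/6

2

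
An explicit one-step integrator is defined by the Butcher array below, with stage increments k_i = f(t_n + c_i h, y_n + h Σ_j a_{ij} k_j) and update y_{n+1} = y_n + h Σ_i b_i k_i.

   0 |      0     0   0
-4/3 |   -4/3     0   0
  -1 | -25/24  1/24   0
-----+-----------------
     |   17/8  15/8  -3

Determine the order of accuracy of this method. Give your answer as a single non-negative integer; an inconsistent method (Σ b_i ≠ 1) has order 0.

b = (17/8, 15/8, -3)
c = (0, -4/3, -1)
Ac = (0, 0, -1/18)
Σ b_i: 17/8·1 + 15/8·1 + (-3)·1 = 1 ✓
b·c: 15/8·(-4/3) + (-3)·(-1) = 1/2 ✓
b·c²: 15/8·16/9 + (-3)·1 = 1/3 ✓
b·Ac: (-3)·(-1/18) = 1/6 ✓; 3 stages ⇒ order 3.

3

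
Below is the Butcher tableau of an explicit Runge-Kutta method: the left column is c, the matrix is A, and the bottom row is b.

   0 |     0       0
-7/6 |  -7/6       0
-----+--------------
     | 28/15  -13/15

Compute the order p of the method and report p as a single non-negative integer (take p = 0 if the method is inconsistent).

b = (28/15, -13/15)
c = (0, -7/6)
Σ b_i: 28/15·1 + (-13/15)·1 = 1 ✓
b·c: (-13/15)·(-7/6) = 91/90 ≠ 1/2 ⇒ order 1.

1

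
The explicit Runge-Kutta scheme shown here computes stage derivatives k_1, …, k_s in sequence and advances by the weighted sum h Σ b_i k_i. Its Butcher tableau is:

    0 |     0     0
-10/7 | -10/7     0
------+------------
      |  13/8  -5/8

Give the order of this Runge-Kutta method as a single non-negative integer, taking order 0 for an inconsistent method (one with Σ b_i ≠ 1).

1

b = (13/8, -5/8)
c = (0, -10/7)
Σ b_i: 13/8·1 + (-5/8)·1 = 1 ✓
b·c: (-5/8)·(-10/7) = 25/28 ≠ 1/2 ⇒ order 1.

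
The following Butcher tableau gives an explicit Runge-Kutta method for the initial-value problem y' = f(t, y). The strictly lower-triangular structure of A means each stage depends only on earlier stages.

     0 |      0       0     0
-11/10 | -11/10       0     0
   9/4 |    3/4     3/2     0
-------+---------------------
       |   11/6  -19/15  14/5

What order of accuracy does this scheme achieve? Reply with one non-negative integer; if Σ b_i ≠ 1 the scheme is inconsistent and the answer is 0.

b = (11/6, -19/15, 14/5)
c = (0, -11/10, 9/4)
Ac = (0, 0, -33/20)
Σ b_i: 11/6·1 + (-19/15)·1 + 14/5·1 = 101/30 ≠ 1 ⇒ order 0.

0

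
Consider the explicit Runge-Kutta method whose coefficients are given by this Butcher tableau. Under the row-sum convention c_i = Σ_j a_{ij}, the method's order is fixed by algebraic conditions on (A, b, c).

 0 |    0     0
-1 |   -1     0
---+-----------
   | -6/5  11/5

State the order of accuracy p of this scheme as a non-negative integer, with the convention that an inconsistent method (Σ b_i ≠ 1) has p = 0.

1

b = (-6/5, 11/5)
c = (0, -1)
Σ b_i: (-6/5)·1 + 11/5·1 = 1 ✓
b·c: 11/5·(-1) = -11/5 ≠ 1/2 ⇒ order 1.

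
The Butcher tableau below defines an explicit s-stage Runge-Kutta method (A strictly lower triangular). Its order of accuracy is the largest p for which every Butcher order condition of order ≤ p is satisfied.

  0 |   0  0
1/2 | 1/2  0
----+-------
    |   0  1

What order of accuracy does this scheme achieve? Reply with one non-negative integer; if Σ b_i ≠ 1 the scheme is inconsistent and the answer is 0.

b = (0, 1)
c = (0, 1/2)
Σ b_i: 1·1 = 1 ✓
b·c: 1·1/2 = 1/2 ✓; 2 stages ⇒ order 2.

2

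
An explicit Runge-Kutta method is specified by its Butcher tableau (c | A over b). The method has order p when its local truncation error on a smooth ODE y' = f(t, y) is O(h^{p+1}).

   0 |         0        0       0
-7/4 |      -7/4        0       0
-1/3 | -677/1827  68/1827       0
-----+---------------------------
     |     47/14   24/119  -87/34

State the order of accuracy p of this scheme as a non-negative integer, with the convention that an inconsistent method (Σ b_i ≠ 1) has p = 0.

3

b = (47/14, 24/119, -87/34)
c = (0, -7/4, -1/3)
Ac = (0, 0, -17/261)
Σ b_i: 47/14·1 + 24/119·1 + (-87/34)·1 = 1 ✓
b·c: 24/119·(-7/4) + (-87/34)·(-1/3) = 1/2 ✓
b·c²: 24/119·49/16 + (-87/34)·1/9 = 1/3 ✓
b·Ac: (-87/34)·(-17/261) = 1/6 ✓; 3 stages ⇒ order 3.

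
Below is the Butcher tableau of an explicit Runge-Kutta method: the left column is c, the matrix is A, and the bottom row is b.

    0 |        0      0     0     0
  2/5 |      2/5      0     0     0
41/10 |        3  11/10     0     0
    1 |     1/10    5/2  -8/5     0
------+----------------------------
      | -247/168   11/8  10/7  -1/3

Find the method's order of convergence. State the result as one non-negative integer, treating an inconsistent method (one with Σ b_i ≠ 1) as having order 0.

b = (-247/168, 11/8, 10/7, -1/3)
c = (0, 2/5, 41/10, 1)
Ac = (0, 0, 11/25, -139/25)
Σ b_i: (-247/168)·1 + 11/8·1 + 10/7·1 + (-1/3)·1 = 1 ✓
b·c: 11/8·2/5 + 10/7·41/10 + (-1/3)·1 = 2551/420 ≠ 1/2 ⇒ order 1.

1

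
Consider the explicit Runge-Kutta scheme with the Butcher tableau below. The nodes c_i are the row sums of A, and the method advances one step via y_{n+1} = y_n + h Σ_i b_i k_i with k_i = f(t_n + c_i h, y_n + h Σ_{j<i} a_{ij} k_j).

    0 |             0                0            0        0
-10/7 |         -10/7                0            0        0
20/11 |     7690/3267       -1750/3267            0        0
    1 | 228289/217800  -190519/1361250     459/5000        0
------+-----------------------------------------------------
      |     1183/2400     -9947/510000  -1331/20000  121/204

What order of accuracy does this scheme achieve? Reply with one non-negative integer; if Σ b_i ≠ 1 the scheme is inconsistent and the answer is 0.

b = (1183/2400, -9947/510000, -1331/20000, 121/204)
c = (0, -10/7, 20/11, 1)
Ac = (0, 0, 2500/3267, 799/2178)
Σ b_i: 1183/2400·1 + (-9947/510000)·1 + (-1331/20000)·1 + 121/204·1 = 1 ✓
b·c: (-9947/510000)·(-10/7) + (-1331/20000)·20/11 + 121/204·1 = 1/2 ✓
b·c²: (-9947/510000)·100/49 + (-1331/20000)·400/121 + 121/204·1 = 1/3 ✓
b·Ac: (-1331/20000)·2500/3267 + 121/204·799/2178 = 1/6 ✓
b·c³: (-9947/510000)·(-1000/343) + (-1331/20000)·8000/1331 + 121/204·1 = 1/4 ✓
b·(c∘Ac): (-1331/20000)·50000/35937 + 121/204·799/2178 = 1/8 ✓
b·Ac²: (-1331/20000)·(-25000/22869) + 121/204·136/7623 = 1/12 ✓
b·A²c: 121/204·17/242 = 1/24 ✓; 4 stages ⇒ order 4.

4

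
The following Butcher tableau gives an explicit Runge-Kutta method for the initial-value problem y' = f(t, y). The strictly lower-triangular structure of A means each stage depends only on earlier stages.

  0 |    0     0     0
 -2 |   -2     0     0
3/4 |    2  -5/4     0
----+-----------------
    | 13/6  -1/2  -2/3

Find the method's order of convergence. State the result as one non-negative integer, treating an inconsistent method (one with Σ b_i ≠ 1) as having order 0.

2

b = (13/6, -1/2, -2/3)
c = (0, -2, 3/4)
Ac = (0, 0, 5/2)
Σ b_i: 13/6·1 + (-1/2)·1 + (-2/3)·1 = 1 ✓
b·c: (-1/2)·(-2) + (-2/3)·3/4 = 1/2 ✓
b·c²: (-1/2)·4 + (-2/3)·9/16 = -19/8 ≠ 1/3 ⇒ order 2.
b·Ac: (-2/3)·5/2 = -5/3 ≠ 1/6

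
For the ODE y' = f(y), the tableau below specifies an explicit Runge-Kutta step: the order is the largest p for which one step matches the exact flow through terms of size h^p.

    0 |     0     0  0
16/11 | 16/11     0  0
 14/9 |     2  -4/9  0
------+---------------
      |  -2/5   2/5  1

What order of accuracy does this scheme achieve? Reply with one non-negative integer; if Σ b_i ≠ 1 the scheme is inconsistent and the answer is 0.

b = (-2/5, 2/5, 1)
c = (0, 16/11, 14/9)
Ac = (0, 0, -64/99)
Σ b_i: (-2/5)·1 + 2/5·1 + 1·1 = 1 ✓
b·c: 2/5·16/11 + 1·14/9 = 1058/495 ≠ 1/2 ⇒ order 1.

1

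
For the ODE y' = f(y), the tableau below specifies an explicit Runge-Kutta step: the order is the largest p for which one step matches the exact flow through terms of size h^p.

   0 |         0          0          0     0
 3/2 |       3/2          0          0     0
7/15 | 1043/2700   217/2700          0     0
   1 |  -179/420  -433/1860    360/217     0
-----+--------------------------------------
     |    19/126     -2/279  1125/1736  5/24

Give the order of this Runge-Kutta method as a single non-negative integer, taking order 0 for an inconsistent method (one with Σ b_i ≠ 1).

4

b = (19/126, -2/279, 1125/1736, 5/24)
c = (0, 3/2, 7/15, 1)
Ac = (0, 0, 217/1800, 17/40)
Σ b_i: 19/126·1 + (-2/279)·1 + 1125/1736·1 + 5/24·1 = 1 ✓
b·c: (-2/279)·3/2 + 1125/1736·7/15 + 5/24·1 = 1/2 ✓
b·c²: (-2/279)·9/4 + 1125/1736·49/225 + 5/24·1 = 1/3 ✓
b·Ac: 1125/1736·217/1800 + 5/24·17/40 = 1/6 ✓
b·c³: (-2/279)·27/8 + 1125/1736·343/3375 + 5/24·1 = 1/4 ✓
b·(c∘Ac): 1125/1736·1519/27000 + 5/24·17/40 = 1/8 ✓
b·Ac²: 1125/1736·217/1200 + 5/24·(-13/80) = 1/12 ✓
b·A²c: 5/24·1/5 = 1/24 ✓; 4 stages ⇒ order 4.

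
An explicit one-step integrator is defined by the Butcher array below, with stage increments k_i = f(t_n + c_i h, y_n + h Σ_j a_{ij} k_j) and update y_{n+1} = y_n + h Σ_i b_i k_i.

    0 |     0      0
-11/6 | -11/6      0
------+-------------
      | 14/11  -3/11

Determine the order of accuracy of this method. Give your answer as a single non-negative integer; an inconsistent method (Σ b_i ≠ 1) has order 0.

b = (14/11, -3/11)
c = (0, -11/6)
Σ b_i: 14/11·1 + (-3/11)·1 = 1 ✓
b·c: (-3/11)·(-11/6) = 1/2 ✓; 2 stages ⇒ order 2.

2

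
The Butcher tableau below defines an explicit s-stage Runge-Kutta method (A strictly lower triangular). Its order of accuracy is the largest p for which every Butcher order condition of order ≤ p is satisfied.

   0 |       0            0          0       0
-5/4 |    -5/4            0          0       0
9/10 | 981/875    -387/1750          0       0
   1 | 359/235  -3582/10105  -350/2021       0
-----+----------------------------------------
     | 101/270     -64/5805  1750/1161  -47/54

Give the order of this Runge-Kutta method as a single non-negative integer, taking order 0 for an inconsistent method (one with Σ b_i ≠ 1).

b = (101/270, -64/5805, 1750/1161, -47/54)
c = (0, -5/4, 9/10, 1)
Ac = (0, 0, 387/1400, 27/94)
Σ b_i: 101/270·1 + (-64/5805)·1 + 1750/1161·1 + (-47/54)·1 = 1 ✓
b·c: (-64/5805)·(-5/4) + 1750/1161·9/10 + (-47/54)·1 = 1/2 ✓
b·c²: (-64/5805)·25/16 + 1750/1161·81/100 + (-47/54)·1 = 1/3 ✓
b·Ac: 1750/1161·387/1400 + (-47/54)·27/94 = 1/6 ✓
b·c³: (-64/5805)·(-125/64) + 1750/1161·729/1000 + (-47/54)·1 = 1/4 ✓
b·(c∘Ac): 1750/1161·3483/14000 + (-47/54)·27/94 = 1/8 ✓
b·Ac²: 1750/1161·(-387/1120) + (-47/54)·(-261/376) = 1/12 ✓
b·A²c: (-47/54)·(-9/188) = 1/24 ✓; 4 stages ⇒ order 4.

4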